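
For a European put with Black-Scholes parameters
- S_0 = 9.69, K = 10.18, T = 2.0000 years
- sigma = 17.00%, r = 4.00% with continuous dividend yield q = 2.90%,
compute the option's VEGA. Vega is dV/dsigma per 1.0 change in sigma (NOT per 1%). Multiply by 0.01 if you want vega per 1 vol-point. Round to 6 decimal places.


Answer: Vega = 5.158822

Derivation:
d1 = 0.0065279049; d2 = -0.2338884007
phi(d1) = 0.3989337803; exp(-qT) = 0.9436499474; exp(-rT) = 0.9231163464
Vega = S * exp(-qT) * phi(d1) * sqrt(T) = 9.6900 * 0.9436499474 * 0.3989337803 * 1.4142135624 = 5.158822


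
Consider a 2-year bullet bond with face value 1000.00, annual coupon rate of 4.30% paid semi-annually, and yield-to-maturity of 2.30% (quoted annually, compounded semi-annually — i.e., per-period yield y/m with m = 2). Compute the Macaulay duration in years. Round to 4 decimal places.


Coupon per period c = face * coupon_rate / m = 21.500000
Periods per year m = 2; per-period yield y/m = 0.011500
Number of cashflows N = 4
Cashflows (t years, CF_t, discount factor 1/(1+y/m)^(m*t), PV):
  t = 0.5000: CF_t = 21.500000, DF = 0.988631, PV = 21.255561
  t = 1.0000: CF_t = 21.500000, DF = 0.977391, PV = 21.013901
  t = 1.5000: CF_t = 21.500000, DF = 0.966279, PV = 20.774989
  t = 2.0000: CF_t = 1021.500000, DF = 0.955293, PV = 975.831476
Price P = sum_t PV_t = 1038.875927
Macaulay numerator sum_t t * PV_t:
  t * PV_t at t = 0.5000: 10.627781
  t * PV_t at t = 1.0000: 21.013901
  t * PV_t at t = 1.5000: 31.162483
  t * PV_t at t = 2.0000: 1951.662953
Macaulay duration D = (sum_t t * PV_t) / P = 2014.467117 / 1038.875927 = 1.939083

Answer: Macaulay duration = 1.9391 years


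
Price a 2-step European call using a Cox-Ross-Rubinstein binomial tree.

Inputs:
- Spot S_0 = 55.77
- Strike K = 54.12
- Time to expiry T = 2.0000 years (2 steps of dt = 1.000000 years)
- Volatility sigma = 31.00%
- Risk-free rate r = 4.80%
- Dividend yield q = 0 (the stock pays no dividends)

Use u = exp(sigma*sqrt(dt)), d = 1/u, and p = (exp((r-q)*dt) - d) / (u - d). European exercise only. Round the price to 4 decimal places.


dt = T/N = 1.000000
u = exp(sigma*sqrt(dt)) = 1.363425; d = 1/u = 0.733447
p = (exp((r-q)*dt) - d) / (u - d) = 0.501166
Discount per step: exp(-r*dt) = 0.953134
Stock lattice S(k, i) with i counting down-moves:
  k=0: S(0,0) = 55.7700
  k=1: S(1,0) = 76.0382; S(1,1) = 40.9043
  k=2: S(2,0) = 103.6724; S(2,1) = 55.7700; S(2,2) = 30.0012
Terminal payoffs V(N, i) = max(S_T - K, 0):
  V(2,0) = 49.552417; V(2,1) = 1.650000; V(2,2) = 0.000000
Backward induction: V(k, i) = exp(-r*dt) * [p * V(k+1, i) + (1-p) * V(k+1, i+1)].
  V(1,0) = exp(-r*dt) * [p*49.552417 + (1-p)*1.650000] = 24.454618
  V(1,1) = exp(-r*dt) * [p*1.650000 + (1-p)*0.000000] = 0.788169
  V(0,0) = exp(-r*dt) * [p*24.454618 + (1-p)*0.788169] = 12.056181

Answer: Price = V(0,0) = 12.0562


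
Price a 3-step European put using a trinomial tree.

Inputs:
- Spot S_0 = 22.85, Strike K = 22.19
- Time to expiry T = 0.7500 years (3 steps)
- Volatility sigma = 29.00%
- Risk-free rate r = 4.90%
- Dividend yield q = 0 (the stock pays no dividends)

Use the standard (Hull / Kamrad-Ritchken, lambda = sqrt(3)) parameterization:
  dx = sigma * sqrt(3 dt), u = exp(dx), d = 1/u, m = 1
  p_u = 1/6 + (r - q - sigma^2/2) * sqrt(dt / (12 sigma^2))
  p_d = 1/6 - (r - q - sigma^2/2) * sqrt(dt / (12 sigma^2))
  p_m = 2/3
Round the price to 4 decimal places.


Answer: Price = V(0,0) = 1.4612

Derivation:
dt = T/N = 0.250000; dx = sigma*sqrt(3*dt) = 0.251147
u = exp(dx) = 1.285500; d = 1/u = 0.777908
p_u = 0.170126, p_m = 0.666667, p_d = 0.163208
Discount per step: exp(-r*dt) = 0.987825
Stock lattice S(k, j) with j the centered position index:
  k=0: S(0,+0) = 22.8500
  k=1: S(1,-1) = 17.7752; S(1,+0) = 22.8500; S(1,+1) = 29.3737
  k=2: S(2,-2) = 13.8275; S(2,-1) = 17.7752; S(2,+0) = 22.8500; S(2,+1) = 29.3737; S(2,+2) = 37.7598
  k=3: S(3,-3) = 10.7565; S(3,-2) = 13.8275; S(3,-1) = 17.7752; S(3,+0) = 22.8500; S(3,+1) = 29.3737; S(3,+2) = 37.7598; S(3,+3) = 48.5402
Terminal payoffs V(N, j) = max(K - S_T, 0):
  V(3,-3) = 11.433513; V(3,-2) = 8.362541; V(3,-1) = 4.414808; V(3,+0) = 0.000000; V(3,+1) = 0.000000; V(3,+2) = 0.000000; V(3,+3) = 0.000000
Backward induction: V(k, j) = exp(-r*dt) * [p_u * V(k+1, j+1) + p_m * V(k+1, j) + p_d * V(k+1, j-1)]
  V(2,-2) = exp(-r*dt) * [p_u*4.414808 + p_m*8.362541 + p_d*11.433513] = 8.092394
  V(2,-1) = exp(-r*dt) * [p_u*0.000000 + p_m*4.414808 + p_d*8.362541] = 4.255584
  V(2,+0) = exp(-r*dt) * [p_u*0.000000 + p_m*0.000000 + p_d*4.414808] = 0.711757
  V(2,+1) = exp(-r*dt) * [p_u*0.000000 + p_m*0.000000 + p_d*0.000000] = 0.000000
  V(2,+2) = exp(-r*dt) * [p_u*0.000000 + p_m*0.000000 + p_d*0.000000] = 0.000000
  V(1,-1) = exp(-r*dt) * [p_u*0.711757 + p_m*4.255584 + p_d*8.092394] = 4.226787
  V(1,+0) = exp(-r*dt) * [p_u*0.000000 + p_m*0.711757 + p_d*4.255584] = 1.154815
  V(1,+1) = exp(-r*dt) * [p_u*0.000000 + p_m*0.000000 + p_d*0.711757] = 0.114750
  V(0,+0) = exp(-r*dt) * [p_u*0.114750 + p_m*1.154815 + p_d*4.226787] = 1.461232


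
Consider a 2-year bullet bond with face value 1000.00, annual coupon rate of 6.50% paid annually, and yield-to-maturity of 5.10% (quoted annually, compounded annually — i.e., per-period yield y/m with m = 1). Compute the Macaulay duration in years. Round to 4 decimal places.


Coupon per period c = face * coupon_rate / m = 65.000000
Periods per year m = 1; per-period yield y/m = 0.051000
Number of cashflows N = 2
Cashflows (t years, CF_t, discount factor 1/(1+y/m)^(m*t), PV):
  t = 1.0000: CF_t = 65.000000, DF = 0.951475, PV = 61.845861
  t = 2.0000: CF_t = 1065.000000, DF = 0.905304, PV = 964.149046
Price P = sum_t PV_t = 1025.994907
Macaulay numerator sum_t t * PV_t:
  t * PV_t at t = 1.0000: 61.845861
  t * PV_t at t = 2.0000: 1928.298091
Macaulay duration D = (sum_t t * PV_t) / P = 1990.143952 / 1025.994907 = 1.939721

Answer: Macaulay duration = 1.9397 years


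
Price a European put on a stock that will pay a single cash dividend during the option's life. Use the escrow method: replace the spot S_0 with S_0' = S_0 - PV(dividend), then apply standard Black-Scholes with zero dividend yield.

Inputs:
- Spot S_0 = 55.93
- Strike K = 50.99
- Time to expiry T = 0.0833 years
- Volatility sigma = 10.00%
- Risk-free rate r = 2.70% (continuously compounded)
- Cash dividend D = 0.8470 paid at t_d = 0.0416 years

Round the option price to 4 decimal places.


PV(D) = D * exp(-r * t_d) = 0.8470 * 0.99887743 = 0.84604918
S_0' = S_0 - PV(D) = 55.9300 - 0.84604918 = 55.08395082
d1 = (ln(S_0'/K) + (r + sigma^2/2)*T) / (sigma*sqrt(T)) = 2.76817914
d2 = d1 - sigma*sqrt(T) = 2.73931740
exp(-rT) = 0.99775343
N(-d1) = 0.00281852; N(-d2) = 0.00307835
P = K * exp(-rT) * N(-d2) - S_0' * N(-d1) = 50.9900 * 0.99775343 * 0.00307835 - 55.08395082 * 0.00281852 = 0.0014

Answer: Price = 0.0014


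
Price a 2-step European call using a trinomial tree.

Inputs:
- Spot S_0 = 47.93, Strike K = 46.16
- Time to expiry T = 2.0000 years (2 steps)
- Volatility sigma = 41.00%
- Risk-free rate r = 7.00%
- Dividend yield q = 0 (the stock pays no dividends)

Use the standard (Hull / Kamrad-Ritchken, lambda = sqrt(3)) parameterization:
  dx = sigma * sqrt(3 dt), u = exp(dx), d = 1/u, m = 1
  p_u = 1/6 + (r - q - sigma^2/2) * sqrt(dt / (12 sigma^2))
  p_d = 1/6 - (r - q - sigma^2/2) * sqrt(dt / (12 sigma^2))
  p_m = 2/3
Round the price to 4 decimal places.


dt = T/N = 1.000000; dx = sigma*sqrt(3*dt) = 0.710141
u = exp(dx) = 2.034278; d = 1/u = 0.491575
p_u = 0.156774, p_m = 0.666667, p_d = 0.176559
Discount per step: exp(-r*dt) = 0.932394
Stock lattice S(k, j) with j the centered position index:
  k=0: S(0,+0) = 47.9300
  k=1: S(1,-1) = 23.5612; S(1,+0) = 47.9300; S(1,+1) = 97.5029
  k=2: S(2,-2) = 11.5821; S(2,-1) = 23.5612; S(2,+0) = 47.9300; S(2,+1) = 97.5029; S(2,+2) = 198.3480
Terminal payoffs V(N, j) = max(S_T - K, 0):
  V(2,-2) = 0.000000; V(2,-1) = 0.000000; V(2,+0) = 1.770000; V(2,+1) = 51.342932; V(2,+2) = 152.188042
Backward induction: V(k, j) = exp(-r*dt) * [p_u * V(k+1, j+1) + p_m * V(k+1, j) + p_d * V(k+1, j-1)]
  V(1,-1) = exp(-r*dt) * [p_u*1.770000 + p_m*0.000000 + p_d*0.000000] = 0.258730
  V(1,+0) = exp(-r*dt) * [p_u*51.342932 + p_m*1.770000 + p_d*0.000000] = 8.605296
  V(1,+1) = exp(-r*dt) * [p_u*152.188042 + p_m*51.342932 + p_d*1.770000] = 54.452078
  V(0,+0) = exp(-r*dt) * [p_u*54.452078 + p_m*8.605296 + p_d*0.258730] = 13.351161

Answer: Price = V(0,0) = 13.3512


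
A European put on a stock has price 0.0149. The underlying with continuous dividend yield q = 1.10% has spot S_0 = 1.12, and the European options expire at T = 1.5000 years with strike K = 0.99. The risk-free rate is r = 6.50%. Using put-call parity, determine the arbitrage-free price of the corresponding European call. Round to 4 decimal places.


Answer: Call price = 0.2185

Derivation:
Put-call parity: C - P = S_0 * exp(-qT) - K * exp(-rT).
S_0 * exp(-qT) = 1.1200 * 0.98363538 = 1.10167162
K * exp(-rT) = 0.9900 * 0.90710234 = 0.89803132
C = P + S*exp(-qT) - K*exp(-rT)
C = 0.0149 + 1.10167162 - 0.89803132 = 0.2185


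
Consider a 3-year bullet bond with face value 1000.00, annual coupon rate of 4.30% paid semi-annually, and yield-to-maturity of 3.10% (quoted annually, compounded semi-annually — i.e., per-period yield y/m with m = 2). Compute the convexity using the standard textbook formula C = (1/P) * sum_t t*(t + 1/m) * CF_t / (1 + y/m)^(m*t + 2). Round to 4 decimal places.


Answer: Convexity = 9.5028

Derivation:
Coupon per period c = face * coupon_rate / m = 21.500000
Periods per year m = 2; per-period yield y/m = 0.015500
Number of cashflows N = 6
Cashflows (t years, CF_t, discount factor 1/(1+y/m)^(m*t), PV):
  t = 0.5000: CF_t = 21.500000, DF = 0.984737, PV = 21.171837
  t = 1.0000: CF_t = 21.500000, DF = 0.969706, PV = 20.848682
  t = 1.5000: CF_t = 21.500000, DF = 0.954905, PV = 20.530460
  t = 2.0000: CF_t = 21.500000, DF = 0.940330, PV = 20.217095
  t = 2.5000: CF_t = 21.500000, DF = 0.925977, PV = 19.908513
  t = 3.0000: CF_t = 1021.500000, DF = 0.911844, PV = 931.448407
Price P = sum_t PV_t = 1034.124994
Convexity numerator sum_t t*(t + 1/m) * CF_t / (1+y/m)^(m*t + 2):
  t = 0.5000: term = 10.265230
  t = 1.0000: term = 30.325642
  t = 1.5000: term = 59.725539
  t = 2.0000: term = 98.023205
  t = 2.5000: term = 144.790554
  t = 3.0000: term = 9483.927997
Convexity = (1/P) * sum = 9827.058167 / 1034.124994 = 9.502776


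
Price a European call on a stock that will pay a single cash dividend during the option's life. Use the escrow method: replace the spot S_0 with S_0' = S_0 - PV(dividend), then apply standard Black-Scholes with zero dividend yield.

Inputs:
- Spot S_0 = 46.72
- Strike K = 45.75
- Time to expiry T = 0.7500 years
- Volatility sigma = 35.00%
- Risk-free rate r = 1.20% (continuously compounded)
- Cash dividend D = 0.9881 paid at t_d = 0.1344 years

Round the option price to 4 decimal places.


PV(D) = D * exp(-r * t_d) = 0.9881 * 0.99838850 = 0.98650768
S_0' = S_0 - PV(D) = 46.7200 - 0.98650768 = 45.73349232
d1 = (ln(S_0'/K) + (r + sigma^2/2)*T) / (sigma*sqrt(T)) = 0.18005612
d2 = d1 - sigma*sqrt(T) = -0.12305277
exp(-rT) = 0.99104038
N(d1) = 0.57144575; N(d2) = 0.45103266
C = S_0' * N(d1) - K * exp(-rT) * N(d2) = 45.73349232 * 0.57144575 - 45.7500 * 0.99104038 * 0.45103266 = 5.6843

Answer: Price = 5.6843


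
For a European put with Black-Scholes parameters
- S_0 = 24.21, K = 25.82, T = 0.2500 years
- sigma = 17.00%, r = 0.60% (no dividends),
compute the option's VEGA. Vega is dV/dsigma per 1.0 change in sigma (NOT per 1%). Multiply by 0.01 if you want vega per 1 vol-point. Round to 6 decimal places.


Answer: Vega = 3.786952

Derivation:
d1 = -0.6973072290; d2 = -0.7823072290
phi(d1) = 0.3128419340; exp(-qT) = 1.0000000000; exp(-rT) = 0.9985011244
Vega = S * exp(-qT) * phi(d1) * sqrt(T) = 24.2100 * 1.0000000000 * 0.3128419340 * 0.5000000000 = 3.786952


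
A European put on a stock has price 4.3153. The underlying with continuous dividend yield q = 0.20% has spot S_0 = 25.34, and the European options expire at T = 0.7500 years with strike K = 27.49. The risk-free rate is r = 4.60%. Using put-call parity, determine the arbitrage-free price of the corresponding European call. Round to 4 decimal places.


Answer: Call price = 3.0596

Derivation:
Put-call parity: C - P = S_0 * exp(-qT) - K * exp(-rT).
S_0 * exp(-qT) = 25.3400 * 0.99850112 = 25.30201849
K * exp(-rT) = 27.4900 * 0.96608834 = 26.55776846
C = P + S*exp(-qT) - K*exp(-rT)
C = 4.3153 + 25.30201849 - 26.55776846 = 3.0596


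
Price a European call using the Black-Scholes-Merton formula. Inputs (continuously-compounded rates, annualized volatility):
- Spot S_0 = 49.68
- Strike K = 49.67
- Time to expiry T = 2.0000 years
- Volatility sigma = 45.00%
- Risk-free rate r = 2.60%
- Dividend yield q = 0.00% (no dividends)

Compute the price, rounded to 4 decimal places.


d1 = (ln(S/K) + (r - q + 0.5*sigma^2) * T) / (sigma * sqrt(T)) = 0.40022449
d2 = d1 - sigma * sqrt(T) = -0.23617161
exp(-rT) = 0.94932887; exp(-qT) = 1.00000000
C = S_0 * exp(-qT) * N(d1) - K * exp(-rT) * N(d2)
N(d1) = 0.65550441; N(d2) = 0.40664975
C = 49.6800 * 1.00000000 * 0.65550441 - 49.6700 * 0.94932887 * 0.40664975 = 13.3906

Answer: Price = 13.3906


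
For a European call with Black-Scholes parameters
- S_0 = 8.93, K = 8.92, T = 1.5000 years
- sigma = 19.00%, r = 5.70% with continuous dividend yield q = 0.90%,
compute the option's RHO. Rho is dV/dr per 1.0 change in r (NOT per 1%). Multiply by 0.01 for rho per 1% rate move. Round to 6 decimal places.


Answer: Rho = 7.105149

Derivation:
d1 = 0.4305749524; d2 = 0.1978734268
phi(d1) = 0.3636236306; exp(-qT) = 0.9865907163; exp(-rT) = 0.9180531431
N(d2) = 0.5784279523
Rho = K*T*exp(-rT)*N(d2) = 8.9200 * 1.5000 * 0.9180531431 * 0.5784279523 = 7.105149


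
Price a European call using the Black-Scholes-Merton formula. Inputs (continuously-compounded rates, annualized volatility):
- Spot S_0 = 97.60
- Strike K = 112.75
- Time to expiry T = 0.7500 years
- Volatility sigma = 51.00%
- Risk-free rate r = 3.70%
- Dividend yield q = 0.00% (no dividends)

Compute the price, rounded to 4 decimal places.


Answer: Price = 12.6967

Derivation:
d1 = (ln(S/K) + (r - q + 0.5*sigma^2) * T) / (sigma * sqrt(T)) = -0.04303633
d2 = d1 - sigma * sqrt(T) = -0.48470929
exp(-rT) = 0.97263149; exp(-qT) = 1.00000000
C = S_0 * exp(-qT) * N(d1) - K * exp(-rT) * N(d2)
N(d1) = 0.48283629; N(d2) = 0.31394129
C = 97.6000 * 1.00000000 * 0.48283629 - 112.7500 * 0.97263149 * 0.31394129 = 12.6967


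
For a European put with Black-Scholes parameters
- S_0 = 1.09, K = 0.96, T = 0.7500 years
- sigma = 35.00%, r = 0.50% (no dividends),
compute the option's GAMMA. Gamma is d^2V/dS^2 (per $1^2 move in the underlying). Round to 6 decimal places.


Answer: Gamma = 1.018826

Derivation:
d1 = 0.5829165551; d2 = 0.2798076638
phi(d1) = 0.3366086201; exp(-qT) = 1.0000000000; exp(-rT) = 0.9962570225
Gamma = exp(-qT) * phi(d1) / (S * sigma * sqrt(T)) = 1.0000000000 * 0.3366086201 / (1.0900 * 0.3500 * 0.8660254038) = 1.018826


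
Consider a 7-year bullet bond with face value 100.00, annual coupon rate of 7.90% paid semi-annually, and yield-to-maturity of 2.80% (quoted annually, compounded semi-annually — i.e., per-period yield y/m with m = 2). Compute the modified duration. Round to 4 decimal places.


Coupon per period c = face * coupon_rate / m = 3.950000
Periods per year m = 2; per-period yield y/m = 0.014000
Number of cashflows N = 14
Cashflows (t years, CF_t, discount factor 1/(1+y/m)^(m*t), PV):
  t = 0.5000: CF_t = 3.950000, DF = 0.986193, PV = 3.895464
  t = 1.0000: CF_t = 3.950000, DF = 0.972577, PV = 3.841680
  t = 1.5000: CF_t = 3.950000, DF = 0.959149, PV = 3.788639
  t = 2.0000: CF_t = 3.950000, DF = 0.945906, PV = 3.736330
  t = 2.5000: CF_t = 3.950000, DF = 0.932847, PV = 3.684744
  t = 3.0000: CF_t = 3.950000, DF = 0.919967, PV = 3.633870
  t = 3.5000: CF_t = 3.950000, DF = 0.907265, PV = 3.583698
  t = 4.0000: CF_t = 3.950000, DF = 0.894739, PV = 3.534219
  t = 4.5000: CF_t = 3.950000, DF = 0.882386, PV = 3.485423
  t = 5.0000: CF_t = 3.950000, DF = 0.870203, PV = 3.437301
  t = 5.5000: CF_t = 3.950000, DF = 0.858188, PV = 3.389843
  t = 6.0000: CF_t = 3.950000, DF = 0.846339, PV = 3.343040
  t = 6.5000: CF_t = 3.950000, DF = 0.834654, PV = 3.296884
  t = 7.0000: CF_t = 103.950000, DF = 0.823130, PV = 85.564403
Price P = sum_t PV_t = 132.215538
First compute Macaulay numerator sum_t t * PV_t:
  t * PV_t at t = 0.5000: 1.947732
  t * PV_t at t = 1.0000: 3.841680
  t * PV_t at t = 1.5000: 5.682959
  t * PV_t at t = 2.0000: 7.472661
  t * PV_t at t = 2.5000: 9.211860
  t * PV_t at t = 3.0000: 10.901609
  t * PV_t at t = 3.5000: 12.542943
  t * PV_t at t = 4.0000: 14.136876
  t * PV_t at t = 4.5000: 15.684404
  t * PV_t at t = 5.0000: 17.186504
  t * PV_t at t = 5.5000: 18.644137
  t * PV_t at t = 6.0000: 20.058243
  t * PV_t at t = 6.5000: 21.429747
  t * PV_t at t = 7.0000: 598.950820
Macaulay duration D = 757.692174 / 132.215538 = 5.730735
Modified duration = D / (1 + y/m) = 5.730735 / (1 + 0.014000) = 5.651612

Answer: Modified duration = 5.6516


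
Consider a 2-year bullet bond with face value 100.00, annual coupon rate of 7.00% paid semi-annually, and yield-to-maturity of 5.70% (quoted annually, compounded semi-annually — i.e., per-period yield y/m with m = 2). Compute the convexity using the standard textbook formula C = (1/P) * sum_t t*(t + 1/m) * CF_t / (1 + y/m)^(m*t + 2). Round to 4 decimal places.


Coupon per period c = face * coupon_rate / m = 3.500000
Periods per year m = 2; per-period yield y/m = 0.028500
Number of cashflows N = 4
Cashflows (t years, CF_t, discount factor 1/(1+y/m)^(m*t), PV):
  t = 0.5000: CF_t = 3.500000, DF = 0.972290, PV = 3.403014
  t = 1.0000: CF_t = 3.500000, DF = 0.945347, PV = 3.308716
  t = 1.5000: CF_t = 3.500000, DF = 0.919152, PV = 3.217030
  t = 2.0000: CF_t = 103.500000, DF = 0.893682, PV = 92.496046
Price P = sum_t PV_t = 102.424806
Convexity numerator sum_t t*(t + 1/m) * CF_t / (1+y/m)^(m*t + 2):
  t = 0.5000: term = 1.608515
  t = 1.0000: term = 4.691828
  t = 1.5000: term = 9.123633
  t = 2.0000: term = 437.204454
Convexity = (1/P) * sum = 452.628431 / 102.424806 = 4.419129

Answer: Convexity = 4.4191


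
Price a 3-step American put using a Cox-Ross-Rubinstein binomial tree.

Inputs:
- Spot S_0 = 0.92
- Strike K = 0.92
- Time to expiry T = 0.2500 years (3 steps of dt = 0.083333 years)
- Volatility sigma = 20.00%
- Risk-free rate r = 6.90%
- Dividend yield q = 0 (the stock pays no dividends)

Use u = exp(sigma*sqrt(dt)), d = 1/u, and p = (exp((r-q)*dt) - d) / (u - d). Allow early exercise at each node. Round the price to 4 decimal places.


dt = T/N = 0.083333
u = exp(sigma*sqrt(dt)) = 1.059434; d = 1/u = 0.943900
p = (exp((r-q)*dt) - d) / (u - d) = 0.535482
Discount per step: exp(-r*dt) = 0.994266
Stock lattice S(k, i) with i counting down-moves:
  k=0: S(0,0) = 0.9200
  k=1: S(1,0) = 0.9747; S(1,1) = 0.8684
  k=2: S(2,0) = 1.0326; S(2,1) = 0.9200; S(2,2) = 0.8197
  k=3: S(3,0) = 1.0940; S(3,1) = 0.9747; S(3,2) = 0.8684; S(3,3) = 0.7737
Terminal payoffs V(N, i) = max(K - S_T, 0):
  V(3,0) = 0.000000; V(3,1) = 0.000000; V(3,2) = 0.051612; V(3,3) = 0.146312
Backward induction: V(k, i) = exp(-r*dt) * [p * V(k+1, i) + (1-p) * V(k+1, i+1)]; then take max(V_cont, immediate exercise) for American.
  V(2,0) = exp(-r*dt) * [p*0.000000 + (1-p)*0.000000] = 0.000000; exercise = 0.000000; V(2,0) = max -> 0.000000
  V(2,1) = exp(-r*dt) * [p*0.000000 + (1-p)*0.051612] = 0.023837; exercise = 0.000000; V(2,1) = max -> 0.023837
  V(2,2) = exp(-r*dt) * [p*0.051612 + (1-p)*0.146312] = 0.095054; exercise = 0.100329; V(2,2) = max -> 0.100329
  V(1,0) = exp(-r*dt) * [p*0.000000 + (1-p)*0.023837] = 0.011009; exercise = 0.000000; V(1,0) = max -> 0.011009
  V(1,1) = exp(-r*dt) * [p*0.023837 + (1-p)*0.100329] = 0.059028; exercise = 0.051612; V(1,1) = max -> 0.059028
  V(0,0) = exp(-r*dt) * [p*0.011009 + (1-p)*0.059028] = 0.033124; exercise = 0.000000; V(0,0) = max -> 0.033124

Answer: Price = V(0,0) = 0.0331


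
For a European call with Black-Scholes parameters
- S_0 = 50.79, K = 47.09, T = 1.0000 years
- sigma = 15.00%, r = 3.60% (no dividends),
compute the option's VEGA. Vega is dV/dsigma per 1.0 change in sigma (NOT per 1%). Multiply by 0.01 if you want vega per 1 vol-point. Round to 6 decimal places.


d1 = 0.8192588037; d2 = 0.6692588037
phi(d1) = 0.2852095725; exp(-qT) = 1.0000000000; exp(-rT) = 0.9646402935
Vega = S * exp(-qT) * phi(d1) * sqrt(T) = 50.7900 * 1.0000000000 * 0.2852095725 * 1.0000000000 = 14.485794

Answer: Vega = 14.485794


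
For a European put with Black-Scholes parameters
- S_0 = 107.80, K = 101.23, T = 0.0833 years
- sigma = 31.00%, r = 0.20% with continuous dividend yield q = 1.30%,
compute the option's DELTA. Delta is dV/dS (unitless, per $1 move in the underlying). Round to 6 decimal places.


d1 = 0.7373168823; d2 = 0.6478454903
phi(d1) = 0.3039911695; exp(-qT) = 0.9989176861; exp(-rT) = 0.9998334139
N(-d1) = 0.2304648340
Delta = -exp(-qT) * N(-d1) = -0.9989176861 * 0.2304648340 = -0.230215

Answer: Delta = -0.230215


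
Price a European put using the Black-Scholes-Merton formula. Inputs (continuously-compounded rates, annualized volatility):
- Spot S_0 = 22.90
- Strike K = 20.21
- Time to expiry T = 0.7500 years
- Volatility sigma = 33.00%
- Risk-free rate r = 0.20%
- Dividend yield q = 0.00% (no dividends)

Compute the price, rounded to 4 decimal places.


d1 = (ln(S/K) + (r - q + 0.5*sigma^2) * T) / (sigma * sqrt(T)) = 0.58538726
d2 = d1 - sigma * sqrt(T) = 0.29959888
exp(-rT) = 0.99850112; exp(-qT) = 1.00000000
P = K * exp(-rT) * N(-d2) - S_0 * exp(-qT) * N(-d1)
N(-d1) = 0.27914368; N(-d2) = 0.38224157
P = 20.2100 * 0.99850112 * 0.38224157 - 22.9000 * 1.00000000 * 0.27914368 = 1.3211

Answer: Price = 1.3211


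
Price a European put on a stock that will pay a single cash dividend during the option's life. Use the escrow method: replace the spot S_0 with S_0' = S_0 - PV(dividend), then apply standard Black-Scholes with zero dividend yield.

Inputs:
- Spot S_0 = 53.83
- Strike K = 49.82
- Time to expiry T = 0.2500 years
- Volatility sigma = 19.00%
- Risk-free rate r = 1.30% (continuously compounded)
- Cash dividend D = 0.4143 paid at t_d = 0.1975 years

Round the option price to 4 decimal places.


Answer: Price = 0.6217

Derivation:
PV(D) = D * exp(-r * t_d) = 0.4143 * 0.99743579 = 0.41323765
S_0' = S_0 - PV(D) = 53.8300 - 0.41323765 = 53.41676235
d1 = (ln(S_0'/K) + (r + sigma^2/2)*T) / (sigma*sqrt(T)) = 0.81547988
d2 = d1 - sigma*sqrt(T) = 0.72047988
exp(-rT) = 0.99675528
N(-d1) = 0.20739884; N(-d2) = 0.23561479
P = K * exp(-rT) * N(-d2) - S_0' * N(-d1) = 49.8200 * 0.99675528 * 0.23561479 - 53.41676235 * 0.20739884 = 0.6217


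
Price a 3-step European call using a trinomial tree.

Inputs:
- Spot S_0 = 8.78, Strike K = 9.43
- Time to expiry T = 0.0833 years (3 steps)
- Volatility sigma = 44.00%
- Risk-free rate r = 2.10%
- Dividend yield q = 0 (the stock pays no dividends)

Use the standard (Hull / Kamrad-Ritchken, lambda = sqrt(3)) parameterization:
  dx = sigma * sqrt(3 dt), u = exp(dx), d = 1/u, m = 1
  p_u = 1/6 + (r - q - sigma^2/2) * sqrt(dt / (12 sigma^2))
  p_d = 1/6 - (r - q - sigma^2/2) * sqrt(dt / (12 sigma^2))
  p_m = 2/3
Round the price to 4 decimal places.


dt = T/N = 0.027767; dx = sigma*sqrt(3*dt) = 0.126992
u = exp(dx) = 1.135408; d = 1/u = 0.880741
p_u = 0.158380, p_m = 0.666667, p_d = 0.174953
Discount per step: exp(-r*dt) = 0.999417
Stock lattice S(k, j) with j the centered position index:
  k=0: S(0,+0) = 8.7800
  k=1: S(1,-1) = 7.7329; S(1,+0) = 8.7800; S(1,+1) = 9.9689
  k=2: S(2,-2) = 6.8107; S(2,-1) = 7.7329; S(2,+0) = 8.7800; S(2,+1) = 9.9689; S(2,+2) = 11.3187
  k=3: S(3,-3) = 5.9985; S(3,-2) = 6.8107; S(3,-1) = 7.7329; S(3,+0) = 8.7800; S(3,+1) = 9.9689; S(3,+2) = 11.3187; S(3,+3) = 12.8514
Terminal payoffs V(N, j) = max(S_T - K, 0):
  V(3,-3) = 0.000000; V(3,-2) = 0.000000; V(3,-1) = 0.000000; V(3,+0) = 0.000000; V(3,+1) = 0.538878; V(3,+2) = 1.888739; V(3,+3) = 3.421382
Backward induction: V(k, j) = exp(-r*dt) * [p_u * V(k+1, j+1) + p_m * V(k+1, j) + p_d * V(k+1, j-1)]
  V(2,-2) = exp(-r*dt) * [p_u*0.000000 + p_m*0.000000 + p_d*0.000000] = 0.000000
  V(2,-1) = exp(-r*dt) * [p_u*0.000000 + p_m*0.000000 + p_d*0.000000] = 0.000000
  V(2,+0) = exp(-r*dt) * [p_u*0.538878 + p_m*0.000000 + p_d*0.000000] = 0.085298
  V(2,+1) = exp(-r*dt) * [p_u*1.888739 + p_m*0.538878 + p_d*0.000000] = 0.658007
  V(2,+2) = exp(-r*dt) * [p_u*3.421382 + p_m*1.888739 + p_d*0.538878] = 1.894211
  V(1,-1) = exp(-r*dt) * [p_u*0.085298 + p_m*0.000000 + p_d*0.000000] = 0.013502
  V(1,+0) = exp(-r*dt) * [p_u*0.658007 + p_m*0.085298 + p_d*0.000000] = 0.160986
  V(1,+1) = exp(-r*dt) * [p_u*1.894211 + p_m*0.658007 + p_d*0.085298] = 0.753160
  V(0,+0) = exp(-r*dt) * [p_u*0.753160 + p_m*0.160986 + p_d*0.013502] = 0.228838

Answer: Price = V(0,0) = 0.2288


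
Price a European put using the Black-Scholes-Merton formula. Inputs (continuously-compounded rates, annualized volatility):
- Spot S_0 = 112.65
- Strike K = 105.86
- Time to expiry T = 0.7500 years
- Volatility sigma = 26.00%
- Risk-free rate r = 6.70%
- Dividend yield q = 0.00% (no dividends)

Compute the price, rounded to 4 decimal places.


d1 = (ln(S/K) + (r - q + 0.5*sigma^2) * T) / (sigma * sqrt(T)) = 0.61185006
d2 = d1 - sigma * sqrt(T) = 0.38668345
exp(-rT) = 0.95099165; exp(-qT) = 1.00000000
P = K * exp(-rT) * N(-d2) - S_0 * exp(-qT) * N(-d1)
N(-d1) = 0.27031848; N(-d2) = 0.34949528
P = 105.8600 * 0.95099165 * 0.34949528 - 112.6500 * 1.00000000 * 0.27031848 = 4.7330

Answer: Price = 4.7330


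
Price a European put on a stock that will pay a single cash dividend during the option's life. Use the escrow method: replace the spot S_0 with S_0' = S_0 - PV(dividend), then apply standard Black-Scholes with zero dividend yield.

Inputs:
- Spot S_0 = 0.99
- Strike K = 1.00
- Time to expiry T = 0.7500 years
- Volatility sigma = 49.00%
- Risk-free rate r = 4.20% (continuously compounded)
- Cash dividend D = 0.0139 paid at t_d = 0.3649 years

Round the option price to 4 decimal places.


Answer: Price = 0.1598

Derivation:
PV(D) = D * exp(-r * t_d) = 0.0139 * 0.98479104 = 0.01368860
S_0' = S_0 - PV(D) = 0.9900 - 0.01368860 = 0.97631140
d1 = (ln(S_0'/K) + (r + sigma^2/2)*T) / (sigma*sqrt(T)) = 0.22991223
d2 = d1 - sigma*sqrt(T) = -0.19444022
exp(-rT) = 0.96899096
N(-d1) = 0.40907999; N(-d2) = 0.57708440
P = K * exp(-rT) * N(-d2) - S_0' * N(-d1) = 1.0000 * 0.96899096 * 0.57708440 - 0.97631140 * 0.40907999 = 0.1598


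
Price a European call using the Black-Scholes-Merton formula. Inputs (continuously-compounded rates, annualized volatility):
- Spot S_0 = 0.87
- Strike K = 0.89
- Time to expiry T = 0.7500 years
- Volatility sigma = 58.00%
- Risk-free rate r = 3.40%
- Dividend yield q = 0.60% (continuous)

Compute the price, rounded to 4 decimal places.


d1 = (ln(S/K) + (r - q + 0.5*sigma^2) * T) / (sigma * sqrt(T)) = 0.24770666
d2 = d1 - sigma * sqrt(T) = -0.25458808
exp(-rT) = 0.97482238; exp(-qT) = 0.99551011
C = S_0 * exp(-qT) * N(d1) - K * exp(-rT) * N(d2)
N(d1) = 0.59781931; N(d2) = 0.39952063
C = 0.8700 * 0.99551011 * 0.59781931 - 0.8900 * 0.97482238 * 0.39952063 = 0.1711

Answer: Price = 0.1711


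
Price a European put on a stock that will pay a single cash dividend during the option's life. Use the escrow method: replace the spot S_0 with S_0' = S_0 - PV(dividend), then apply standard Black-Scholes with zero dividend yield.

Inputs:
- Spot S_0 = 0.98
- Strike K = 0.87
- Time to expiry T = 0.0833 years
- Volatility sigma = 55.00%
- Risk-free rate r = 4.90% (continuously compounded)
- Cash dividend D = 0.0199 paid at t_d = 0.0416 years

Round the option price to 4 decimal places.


PV(D) = D * exp(-r * t_d) = 0.0199 * 0.99796368 = 0.01985948
S_0' = S_0 - PV(D) = 0.9800 - 0.01985948 = 0.96014052
d1 = (ln(S_0'/K) + (r + sigma^2/2)*T) / (sigma*sqrt(T)) = 0.72614073
d2 = d1 - sigma*sqrt(T) = 0.56740117
exp(-rT) = 0.99592662
N(-d1) = 0.23387625; N(-d2) = 0.28522083
P = K * exp(-rT) * N(-d2) - S_0' * N(-d1) = 0.8700 * 0.99592662 * 0.28522083 - 0.96014052 * 0.23387625 = 0.0226

Answer: Price = 0.0226


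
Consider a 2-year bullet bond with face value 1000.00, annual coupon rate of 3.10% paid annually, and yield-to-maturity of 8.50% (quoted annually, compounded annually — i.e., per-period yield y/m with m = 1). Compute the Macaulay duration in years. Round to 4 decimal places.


Coupon per period c = face * coupon_rate / m = 31.000000
Periods per year m = 1; per-period yield y/m = 0.085000
Number of cashflows N = 2
Cashflows (t years, CF_t, discount factor 1/(1+y/m)^(m*t), PV):
  t = 1.0000: CF_t = 31.000000, DF = 0.921659, PV = 28.571429
  t = 2.0000: CF_t = 1031.000000, DF = 0.849455, PV = 875.788401
Price P = sum_t PV_t = 904.359829
Macaulay numerator sum_t t * PV_t:
  t * PV_t at t = 1.0000: 28.571429
  t * PV_t at t = 2.0000: 1751.576801
Macaulay duration D = (sum_t t * PV_t) / P = 1780.148230 / 904.359829 = 1.968407

Answer: Macaulay duration = 1.9684 years


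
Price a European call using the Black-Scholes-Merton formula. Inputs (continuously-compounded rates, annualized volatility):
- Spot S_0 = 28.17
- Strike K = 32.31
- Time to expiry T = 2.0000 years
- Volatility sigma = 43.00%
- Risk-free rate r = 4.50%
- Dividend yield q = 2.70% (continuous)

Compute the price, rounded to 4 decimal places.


Answer: Price = 5.3854

Derivation:
d1 = (ln(S/K) + (r - q + 0.5*sigma^2) * T) / (sigma * sqrt(T)) = 0.13777203
d2 = d1 - sigma * sqrt(T) = -0.47033980
exp(-rT) = 0.91393119; exp(-qT) = 0.94743211
C = S_0 * exp(-qT) * N(d1) - K * exp(-rT) * N(d2)
N(d1) = 0.55478971; N(d2) = 0.31905613
C = 28.1700 * 0.94743211 * 0.55478971 - 32.3100 * 0.91393119 * 0.31905613 = 5.3854


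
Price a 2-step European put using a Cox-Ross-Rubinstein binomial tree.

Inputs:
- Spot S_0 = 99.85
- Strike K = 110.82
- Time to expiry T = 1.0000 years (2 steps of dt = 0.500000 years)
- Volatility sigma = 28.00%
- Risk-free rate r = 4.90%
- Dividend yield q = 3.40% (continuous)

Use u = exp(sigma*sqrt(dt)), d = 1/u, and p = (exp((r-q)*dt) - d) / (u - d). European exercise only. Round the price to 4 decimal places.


dt = T/N = 0.500000
u = exp(sigma*sqrt(dt)) = 1.218950; d = 1/u = 0.820378
p = (exp((r-q)*dt) - d) / (u - d) = 0.469552
Discount per step: exp(-r*dt) = 0.975798
Stock lattice S(k, i) with i counting down-moves:
  k=0: S(0,0) = 99.8500
  k=1: S(1,0) = 121.7122; S(1,1) = 81.9148
  k=2: S(2,0) = 148.3611; S(2,1) = 99.8500; S(2,2) = 67.2011
Terminal payoffs V(N, i) = max(K - S_T, 0):
  V(2,0) = 0.000000; V(2,1) = 10.970000; V(2,2) = 43.618924
Backward induction: V(k, i) = exp(-r*dt) * [p * V(k+1, i) + (1-p) * V(k+1, i+1)].
  V(1,0) = exp(-r*dt) * [p*0.000000 + (1-p)*10.970000] = 5.678186
  V(1,1) = exp(-r*dt) * [p*10.970000 + (1-p)*43.618924] = 27.603924
  V(0,0) = exp(-r*dt) * [p*5.678186 + (1-p)*27.603924] = 16.889751

Answer: Price = V(0,0) = 16.8898


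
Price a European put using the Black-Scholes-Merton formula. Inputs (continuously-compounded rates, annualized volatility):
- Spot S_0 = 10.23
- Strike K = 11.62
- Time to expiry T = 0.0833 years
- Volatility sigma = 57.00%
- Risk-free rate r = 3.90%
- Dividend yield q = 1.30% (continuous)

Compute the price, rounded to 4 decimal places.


Answer: Price = 1.5932

Derivation:
d1 = (ln(S/K) + (r - q + 0.5*sigma^2) * T) / (sigma * sqrt(T)) = -0.67901031
d2 = d1 - sigma * sqrt(T) = -0.84352223
exp(-rT) = 0.99675657; exp(-qT) = 0.99891769
P = K * exp(-rT) * N(-d2) - S_0 * exp(-qT) * N(-d1)
N(-d1) = 0.75143434; N(-d2) = 0.80053178
P = 11.6200 * 0.99675657 * 0.80053178 - 10.2300 * 0.99891769 * 0.75143434 = 1.5932


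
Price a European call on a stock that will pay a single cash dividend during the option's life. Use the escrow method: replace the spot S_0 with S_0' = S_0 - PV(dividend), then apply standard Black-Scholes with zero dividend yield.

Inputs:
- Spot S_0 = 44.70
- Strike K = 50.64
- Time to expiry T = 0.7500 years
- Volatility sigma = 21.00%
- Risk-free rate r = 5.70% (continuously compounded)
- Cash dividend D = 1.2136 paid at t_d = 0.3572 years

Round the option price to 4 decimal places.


Answer: Price = 1.4081

Derivation:
PV(D) = D * exp(-r * t_d) = 1.2136 * 0.97984547 = 1.18914047
S_0' = S_0 - PV(D) = 44.7000 - 1.18914047 = 43.51085953
d1 = (ln(S_0'/K) + (r + sigma^2/2)*T) / (sigma*sqrt(T)) = -0.50830867
d2 = d1 - sigma*sqrt(T) = -0.69017400
exp(-rT) = 0.95815090
N(d1) = 0.30561845; N(d2) = 0.24504238
C = S_0' * N(d1) - K * exp(-rT) * N(d2) = 43.51085953 * 0.30561845 - 50.6400 * 0.95815090 * 0.24504238 = 1.4081


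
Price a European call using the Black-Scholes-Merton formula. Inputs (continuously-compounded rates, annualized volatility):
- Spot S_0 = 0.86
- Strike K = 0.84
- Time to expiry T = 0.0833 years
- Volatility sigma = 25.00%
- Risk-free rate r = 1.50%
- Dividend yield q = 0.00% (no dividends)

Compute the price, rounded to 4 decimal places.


d1 = (ln(S/K) + (r - q + 0.5*sigma^2) * T) / (sigma * sqrt(T)) = 0.37950758
d2 = d1 - sigma * sqrt(T) = 0.30735323
exp(-rT) = 0.99875128; exp(-qT) = 1.00000000
C = S_0 * exp(-qT) * N(d1) - K * exp(-rT) * N(d2)
N(d1) = 0.64784451; N(d2) = 0.62071274
C = 0.8600 * 1.00000000 * 0.64784451 - 0.8400 * 0.99875128 * 0.62071274 = 0.0364

Answer: Price = 0.0364


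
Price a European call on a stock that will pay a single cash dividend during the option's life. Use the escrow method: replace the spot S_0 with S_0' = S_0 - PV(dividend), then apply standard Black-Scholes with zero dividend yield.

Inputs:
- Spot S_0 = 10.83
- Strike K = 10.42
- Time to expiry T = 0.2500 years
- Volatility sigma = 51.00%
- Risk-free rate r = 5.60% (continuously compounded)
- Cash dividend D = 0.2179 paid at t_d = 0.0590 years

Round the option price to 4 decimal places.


PV(D) = D * exp(-r * t_d) = 0.2179 * 0.99670145 = 0.21718125
S_0' = S_0 - PV(D) = 10.8300 - 0.21718125 = 10.61281875
d1 = (ln(S_0'/K) + (r + sigma^2/2)*T) / (sigma*sqrt(T)) = 0.25430608
d2 = d1 - sigma*sqrt(T) = -0.00069392
exp(-rT) = 0.98609754
N(d1) = 0.60037045; N(d2) = 0.49972317
C = S_0' * N(d1) - K * exp(-rT) * N(d2) = 10.61281875 * 0.60037045 - 10.4200 * 0.98609754 * 0.49972317 = 1.2369

Answer: Price = 1.2369


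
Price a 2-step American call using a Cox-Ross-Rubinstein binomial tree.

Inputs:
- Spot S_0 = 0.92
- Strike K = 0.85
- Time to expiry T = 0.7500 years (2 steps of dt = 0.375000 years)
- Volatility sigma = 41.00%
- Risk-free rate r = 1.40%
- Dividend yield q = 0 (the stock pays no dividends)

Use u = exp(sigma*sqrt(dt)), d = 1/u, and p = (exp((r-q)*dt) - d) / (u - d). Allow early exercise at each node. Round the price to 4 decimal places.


Answer: Price = V(0,0) = 0.1673

Derivation:
dt = T/N = 0.375000
u = exp(sigma*sqrt(dt)) = 1.285404; d = 1/u = 0.777966
p = (exp((r-q)*dt) - d) / (u - d) = 0.447933
Discount per step: exp(-r*dt) = 0.994764
Stock lattice S(k, i) with i counting down-moves:
  k=0: S(0,0) = 0.9200
  k=1: S(1,0) = 1.1826; S(1,1) = 0.7157
  k=2: S(2,0) = 1.5201; S(2,1) = 0.9200; S(2,2) = 0.5568
Terminal payoffs V(N, i) = max(S_T - K, 0):
  V(2,0) = 0.670081; V(2,1) = 0.070000; V(2,2) = 0.000000
Backward induction: V(k, i) = exp(-r*dt) * [p * V(k+1, i) + (1-p) * V(k+1, i+1)]; then take max(V_cont, immediate exercise) for American.
  V(1,0) = exp(-r*dt) * [p*0.670081 + (1-p)*0.070000] = 0.337022; exercise = 0.332571; V(1,0) = max -> 0.337022
  V(1,1) = exp(-r*dt) * [p*0.070000 + (1-p)*0.000000] = 0.031191; exercise = 0.000000; V(1,1) = max -> 0.031191
  V(0,0) = exp(-r*dt) * [p*0.337022 + (1-p)*0.031191] = 0.167302; exercise = 0.070000; V(0,0) = max -> 0.167302


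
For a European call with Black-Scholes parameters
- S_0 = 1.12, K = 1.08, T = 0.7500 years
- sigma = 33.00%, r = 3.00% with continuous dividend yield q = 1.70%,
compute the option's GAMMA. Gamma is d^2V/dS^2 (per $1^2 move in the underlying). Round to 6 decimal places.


d1 = 0.3042640963; d2 = 0.0184757131
phi(d1) = 0.3808967822; exp(-qT) = 0.9873309369; exp(-rT) = 0.9777512372
Gamma = exp(-qT) * phi(d1) / (S * sigma * sqrt(T)) = 0.9873309369 * 0.3808967822 / (1.1200 * 0.3300 * 0.8660254038) = 1.174918

Answer: Gamma = 1.174918


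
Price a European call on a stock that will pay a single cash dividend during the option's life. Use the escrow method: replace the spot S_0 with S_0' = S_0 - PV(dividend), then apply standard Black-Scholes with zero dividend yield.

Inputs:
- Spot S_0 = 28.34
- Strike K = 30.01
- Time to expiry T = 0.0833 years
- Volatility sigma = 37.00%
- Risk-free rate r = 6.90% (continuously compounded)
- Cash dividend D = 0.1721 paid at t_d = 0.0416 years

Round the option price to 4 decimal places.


PV(D) = D * exp(-r * t_d) = 0.1721 * 0.99713372 = 0.17160671
S_0' = S_0 - PV(D) = 28.3400 - 0.17160671 = 28.16839329
d1 = (ln(S_0'/K) + (r + sigma^2/2)*T) / (sigma*sqrt(T)) = -0.48582536
d2 = d1 - sigma*sqrt(T) = -0.59261380
exp(-rT) = 0.99426879
N(d1) = 0.31354550; N(d2) = 0.27671982
C = S_0' * N(d1) - K * exp(-rT) * N(d2) = 28.16839329 * 0.31354550 - 30.0100 * 0.99426879 * 0.27671982 = 0.5753

Answer: Price = 0.5753


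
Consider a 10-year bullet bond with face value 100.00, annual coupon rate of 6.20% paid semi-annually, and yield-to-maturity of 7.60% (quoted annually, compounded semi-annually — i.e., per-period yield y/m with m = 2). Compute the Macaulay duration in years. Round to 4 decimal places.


Coupon per period c = face * coupon_rate / m = 3.100000
Periods per year m = 2; per-period yield y/m = 0.038000
Number of cashflows N = 20
Cashflows (t years, CF_t, discount factor 1/(1+y/m)^(m*t), PV):
  t = 0.5000: CF_t = 3.100000, DF = 0.963391, PV = 2.986513
  t = 1.0000: CF_t = 3.100000, DF = 0.928122, PV = 2.877180
  t = 1.5000: CF_t = 3.100000, DF = 0.894145, PV = 2.771849
  t = 2.0000: CF_t = 3.100000, DF = 0.861411, PV = 2.670375
  t = 2.5000: CF_t = 3.100000, DF = 0.829876, PV = 2.572616
  t = 3.0000: CF_t = 3.100000, DF = 0.799495, PV = 2.478435
  t = 3.5000: CF_t = 3.100000, DF = 0.770227, PV = 2.387703
  t = 4.0000: CF_t = 3.100000, DF = 0.742030, PV = 2.300291
  t = 4.5000: CF_t = 3.100000, DF = 0.714865, PV = 2.216080
  t = 5.0000: CF_t = 3.100000, DF = 0.688694, PV = 2.134952
  t = 5.5000: CF_t = 3.100000, DF = 0.663482, PV = 2.056794
  t = 6.0000: CF_t = 3.100000, DF = 0.639193, PV = 1.981497
  t = 6.5000: CF_t = 3.100000, DF = 0.615793, PV = 1.908957
  t = 7.0000: CF_t = 3.100000, DF = 0.593249, PV = 1.839072
  t = 7.5000: CF_t = 3.100000, DF = 0.571531, PV = 1.771746
  t = 8.0000: CF_t = 3.100000, DF = 0.550608, PV = 1.706884
  t = 8.5000: CF_t = 3.100000, DF = 0.530451, PV = 1.644397
  t = 9.0000: CF_t = 3.100000, DF = 0.511031, PV = 1.584198
  t = 9.5000: CF_t = 3.100000, DF = 0.492323, PV = 1.526202
  t = 10.0000: CF_t = 103.100000, DF = 0.474300, PV = 48.900308
Price P = sum_t PV_t = 90.316049
Macaulay numerator sum_t t * PV_t:
  t * PV_t at t = 0.5000: 1.493256
  t * PV_t at t = 1.0000: 2.877180
  t * PV_t at t = 1.5000: 4.157774
  t * PV_t at t = 2.0000: 5.340750
  t * PV_t at t = 2.5000: 6.431539
  t * PV_t at t = 3.0000: 7.435306
  t * PV_t at t = 3.5000: 8.356959
  t * PV_t at t = 4.0000: 9.201166
  t * PV_t at t = 4.5000: 9.972362
  t * PV_t at t = 5.0000: 10.674761
  t * PV_t at t = 5.5000: 11.312367
  t * PV_t at t = 6.0000: 11.888983
  t * PV_t at t = 6.5000: 12.408219
  t * PV_t at t = 7.0000: 12.873504
  t * PV_t at t = 7.5000: 13.288093
  t * PV_t at t = 8.0000: 13.655073
  t * PV_t at t = 8.5000: 13.977375
  t * PV_t at t = 9.0000: 14.257778
  t * PV_t at t = 9.5000: 14.498918
  t * PV_t at t = 10.0000: 489.003081
Macaulay duration D = (sum_t t * PV_t) / P = 673.104443 / 90.316049 = 7.452767

Answer: Macaulay duration = 7.4528 years


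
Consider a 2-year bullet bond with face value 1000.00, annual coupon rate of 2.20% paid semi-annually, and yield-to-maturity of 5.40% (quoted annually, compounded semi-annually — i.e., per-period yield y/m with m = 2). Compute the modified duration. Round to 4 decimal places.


Answer: Modified duration = 1.9147

Derivation:
Coupon per period c = face * coupon_rate / m = 11.000000
Periods per year m = 2; per-period yield y/m = 0.027000
Number of cashflows N = 4
Cashflows (t years, CF_t, discount factor 1/(1+y/m)^(m*t), PV):
  t = 0.5000: CF_t = 11.000000, DF = 0.973710, PV = 10.710808
  t = 1.0000: CF_t = 11.000000, DF = 0.948111, PV = 10.429219
  t = 1.5000: CF_t = 11.000000, DF = 0.923185, PV = 10.155033
  t = 2.0000: CF_t = 1011.000000, DF = 0.898914, PV = 908.802224
Price P = sum_t PV_t = 940.097285
First compute Macaulay numerator sum_t t * PV_t:
  t * PV_t at t = 0.5000: 5.355404
  t * PV_t at t = 1.0000: 10.429219
  t * PV_t at t = 1.5000: 15.232550
  t * PV_t at t = 2.0000: 1817.604448
Macaulay duration D = 1848.621622 / 940.097285 = 1.966415
Modified duration = D / (1 + y/m) = 1.966415 / (1 + 0.027000) = 1.914718
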